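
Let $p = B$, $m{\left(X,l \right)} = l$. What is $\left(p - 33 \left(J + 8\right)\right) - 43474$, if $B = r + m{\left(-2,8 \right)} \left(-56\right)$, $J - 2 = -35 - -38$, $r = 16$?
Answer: $-44335$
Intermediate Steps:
$J = 5$ ($J = 2 - -3 = 2 + \left(-35 + 38\right) = 2 + 3 = 5$)
$B = -432$ ($B = 16 + 8 \left(-56\right) = 16 - 448 = -432$)
$p = -432$
$\left(p - 33 \left(J + 8\right)\right) - 43474 = \left(-432 - 33 \left(5 + 8\right)\right) - 43474 = \left(-432 - 429\right) - 43474 = -861 - 43474 = -44335$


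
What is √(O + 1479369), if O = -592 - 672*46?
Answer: √1447865 ≈ 1203.3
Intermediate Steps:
O = -31504 (O = -592 - 30912 = -31504)
√(O + 1479369) = √(-31504 + 1479369) = √1447865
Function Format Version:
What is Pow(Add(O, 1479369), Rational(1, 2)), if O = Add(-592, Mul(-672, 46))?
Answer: Pow(1447865, Rational(1, 2)) ≈ 1203.3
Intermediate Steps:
O = -31504 (O = Add(-592, -30912) = -31504)
Pow(Add(O, 1479369), Rational(1, 2)) = Pow(Add(-31504, 1479369), Rational(1, 2)) = Pow(1447865, Rational(1, 2))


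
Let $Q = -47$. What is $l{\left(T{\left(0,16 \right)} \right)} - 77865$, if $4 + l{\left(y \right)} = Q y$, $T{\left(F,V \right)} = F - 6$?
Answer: $-77587$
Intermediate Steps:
$T{\left(F,V \right)} = -6 + F$ ($T{\left(F,V \right)} = F - 6 = -6 + F$)
$l{\left(y \right)} = -4 - 47 y$
$l{\left(T{\left(0,16 \right)} \right)} - 77865 = \left(-4 - 47 \left(-6 + 0\right)\right) - 77865 = \left(-4 - -282\right) - 77865 = \left(-4 + 282\right) - 77865 = 278 - 77865 = -77587$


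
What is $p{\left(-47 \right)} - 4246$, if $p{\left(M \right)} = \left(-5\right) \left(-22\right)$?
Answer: $-4136$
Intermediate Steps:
$p{\left(M \right)} = 110$
$p{\left(-47 \right)} - 4246 = 110 - 4246 = -4136$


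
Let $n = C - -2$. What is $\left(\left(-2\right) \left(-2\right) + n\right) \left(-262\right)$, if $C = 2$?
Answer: $-2096$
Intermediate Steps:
$n = 4$ ($n = 2 - -2 = 2 + 2 = 4$)
$\left(\left(-2\right) \left(-2\right) + n\right) \left(-262\right) = \left(\left(-2\right) \left(-2\right) + 4\right) \left(-262\right) = \left(4 + 4\right) \left(-262\right) = 8 \left(-262\right) = -2096$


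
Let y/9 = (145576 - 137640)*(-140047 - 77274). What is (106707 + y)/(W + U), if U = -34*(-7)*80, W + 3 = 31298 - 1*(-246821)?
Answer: -5173942799/99052 ≈ -52235.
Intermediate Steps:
W = 278116 (W = -3 + (31298 - 1*(-246821)) = -3 + (31298 + 246821) = -3 + 278119 = 278116)
y = -15521935104 (y = 9*((145576 - 137640)*(-140047 - 77274)) = 9*(7936*(-217321)) = 9*(-1724659456) = -15521935104)
U = 19040 (U = 238*80 = 19040)
(106707 + y)/(W + U) = (106707 - 15521935104)/(278116 + 19040) = -15521828397/297156 = -15521828397*1/297156 = -5173942799/99052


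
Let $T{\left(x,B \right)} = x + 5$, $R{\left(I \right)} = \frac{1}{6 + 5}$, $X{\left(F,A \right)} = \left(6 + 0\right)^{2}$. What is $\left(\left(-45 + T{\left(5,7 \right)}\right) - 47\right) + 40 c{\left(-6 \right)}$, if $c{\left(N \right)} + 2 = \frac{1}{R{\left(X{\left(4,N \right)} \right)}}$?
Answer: $278$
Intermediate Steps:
$X{\left(F,A \right)} = 36$ ($X{\left(F,A \right)} = 6^{2} = 36$)
$R{\left(I \right)} = \frac{1}{11}$
$T{\left(x,B \right)} = 5 + x$
$c{\left(N \right)} = 9$ ($c{\left(N \right)} = -2 + \frac{1}{\frac{1}{11}} = -2 + 11 = 9$)
$\left(\left(-45 + T{\left(5,7 \right)}\right) - 47\right) + 40 c{\left(-6 \right)} = \left(\left(-45 + \left(5 + 5\right)\right) - 47\right) + 40 \cdot 9 = \left(\left(-45 + 10\right) - 47\right) + 360 = \left(-35 - 47\right) + 360 = -82 + 360 = 278$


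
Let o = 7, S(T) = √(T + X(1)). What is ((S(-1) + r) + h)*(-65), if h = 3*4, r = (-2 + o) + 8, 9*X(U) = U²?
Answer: -1625 - 130*I*√2/3 ≈ -1625.0 - 61.283*I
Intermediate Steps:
X(U) = U²/9
S(T) = √(⅑ + T) (S(T) = √(T + (⅑)*1²) = √(T + (⅑)*1) = √(T + ⅑) = √(⅑ + T))
r = 13 (r = (-2 + 7) + 8 = 5 + 8 = 13)
h = 12
((S(-1) + r) + h)*(-65) = ((√(1 + 9*(-1))/3 + 13) + 12)*(-65) = ((√(1 - 9)/3 + 13) + 12)*(-65) = ((√(-8)/3 + 13) + 12)*(-65) = (((2*I*√2)/3 + 13) + 12)*(-65) = ((2*I*√2/3 + 13) + 12)*(-65) = ((13 + 2*I*√2/3) + 12)*(-65) = (25 + 2*I*√2/3)*(-65) = -1625 - 130*I*√2/3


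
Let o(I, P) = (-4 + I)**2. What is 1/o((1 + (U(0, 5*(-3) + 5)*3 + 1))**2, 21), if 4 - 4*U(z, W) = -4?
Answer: 1/3600 ≈ 0.00027778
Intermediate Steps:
U(z, W) = 2 (U(z, W) = 1 - 1/4*(-4) = 1 + 1 = 2)
1/o((1 + (U(0, 5*(-3) + 5)*3 + 1))**2, 21) = 1/((-4 + (1 + (2*3 + 1))**2)**2) = 1/((-4 + (1 + (6 + 1))**2)**2) = 1/((-4 + (1 + 7)**2)**2) = 1/((-4 + 8**2)**2) = 1/((-4 + 64)**2) = 1/(60**2) = 1/3600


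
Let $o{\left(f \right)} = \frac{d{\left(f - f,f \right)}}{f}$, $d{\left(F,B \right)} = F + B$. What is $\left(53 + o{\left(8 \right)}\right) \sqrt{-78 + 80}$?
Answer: $54 \sqrt{2} \approx 76.368$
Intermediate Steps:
$d{\left(F,B \right)} = B + F$
$o{\left(f \right)} = 1$ ($o{\left(f \right)} = \frac{f + \left(f - f\right)}{f} = \frac{f + 0}{f} = \frac{f}{f} = 1$)
$\left(53 + o{\left(8 \right)}\right) \sqrt{-78 + 80} = \left(53 + 1\right) \sqrt{-78 + 80} = 54 \sqrt{2}$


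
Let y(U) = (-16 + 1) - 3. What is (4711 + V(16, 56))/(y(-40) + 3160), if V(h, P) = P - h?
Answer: 4751/3142 ≈ 1.5121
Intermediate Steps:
y(U) = -18 (y(U) = -15 - 3 = -18)
(4711 + V(16, 56))/(y(-40) + 3160) = (4711 + (56 - 1*16))/(-18 + 3160) = (4711 + (56 - 16))/3142 = (4711 + 40)*(1/3142) = 4751*(1/3142) = 4751/3142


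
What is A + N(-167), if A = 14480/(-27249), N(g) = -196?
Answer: -5355284/27249 ≈ -196.53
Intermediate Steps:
A = -14480/27249 (A = 14480*(-1/27249) = -14480/27249 ≈ -0.53140)
A + N(-167) = -14480/27249 - 196 = -5355284/27249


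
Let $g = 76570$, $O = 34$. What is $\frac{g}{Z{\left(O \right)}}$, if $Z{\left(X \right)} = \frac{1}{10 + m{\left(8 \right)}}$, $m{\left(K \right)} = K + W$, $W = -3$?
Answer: $1148550$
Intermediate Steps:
$m{\left(K \right)} = -3 + K$ ($m{\left(K \right)} = K - 3 = -3 + K$)
$Z{\left(X \right)} = \frac{1}{15}$ ($Z{\left(X \right)} = \frac{1}{10 + \left(-3 + 8\right)} = \frac{1}{10 + 5} = \frac{1}{15}$)
$\frac{g}{Z{\left(O \right)}} = 76570 \frac{1}{\frac{1}{15}} = 76570 \cdot 15 = 1148550$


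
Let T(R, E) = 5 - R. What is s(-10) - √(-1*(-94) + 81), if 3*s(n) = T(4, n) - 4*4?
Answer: -5 - 5*√7 ≈ -18.229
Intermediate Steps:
s(n) = -5 (s(n) = ((5 - 1*4) - 4*4)/3 = ((5 - 4) - 16)/3 = (1 - 16)/3 = (⅓)*(-15) = -5)
s(-10) - √(-1*(-94) + 81) = -5 - √(-1*(-94) + 81) = -5 - √(94 + 81) = -5 - √175 = -5 - 5*√7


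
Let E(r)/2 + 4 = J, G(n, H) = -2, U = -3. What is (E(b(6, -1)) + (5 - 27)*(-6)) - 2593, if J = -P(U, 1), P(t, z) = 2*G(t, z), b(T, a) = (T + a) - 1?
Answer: -2461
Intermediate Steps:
b(T, a) = -1 + T + a
P(t, z) = -4 (P(t, z) = 2*(-2) = -4)
J = 4 (J = -1*(-4) = 4)
E(r) = 0 (E(r) = -8 + 2*4 = -8 + 8 = 0)
(E(b(6, -1)) + (5 - 27)*(-6)) - 2593 = (0 + (5 - 27)*(-6)) - 2593 = (0 - 22*(-6)) - 2593 = (0 + 132) - 2593 = 132 - 2593 = -2461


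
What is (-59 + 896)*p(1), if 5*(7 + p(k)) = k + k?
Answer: -27621/5 ≈ -5524.2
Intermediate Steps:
p(k) = -7 + 2*k/5 (p(k) = -7 + (k + k)/5 = -7 + (2*k)/5 = -7 + 2*k/5)
(-59 + 896)*p(1) = (-59 + 896)*(-7 + (2/5)*1) = 837*(-7 + 2/5) = 837*(-33/5) = -27621/5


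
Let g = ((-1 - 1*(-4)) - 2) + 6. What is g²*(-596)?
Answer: -29204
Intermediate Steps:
g = 7 (g = ((-1 + 4) - 2) + 6 = (3 - 2) + 6 = 1 + 6 = 7)
g²*(-596) = 7²*(-596) = 49*(-596) = -29204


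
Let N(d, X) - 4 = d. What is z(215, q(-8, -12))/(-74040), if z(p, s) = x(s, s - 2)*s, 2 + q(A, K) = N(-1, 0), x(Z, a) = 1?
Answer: -1/74040 ≈ -1.3506e-5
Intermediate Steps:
N(d, X) = 4 + d
q(A, K) = 1 (q(A, K) = -2 + (4 - 1) = -2 + 3 = 1)
z(p, s) = s (z(p, s) = 1*s = s)
z(215, q(-8, -12))/(-74040) = 1/(-74040) = 1*(-1/74040) = -1/74040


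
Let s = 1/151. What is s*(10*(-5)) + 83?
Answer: 12483/151 ≈ 82.669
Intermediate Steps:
s = 1/151 ≈ 0.0066225
s*(10*(-5)) + 83 = (10*(-5))/151 + 83 = (1/151)*(-50) + 83 = -50/151 + 83 = 12483/151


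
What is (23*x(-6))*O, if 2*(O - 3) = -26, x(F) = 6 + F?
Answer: 0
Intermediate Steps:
O = -10 (O = 3 + (½)*(-26) = 3 - 13 = -10)
(23*x(-6))*O = (23*(6 - 6))*(-10) = (23*0)*(-10) = 0*(-10) = 0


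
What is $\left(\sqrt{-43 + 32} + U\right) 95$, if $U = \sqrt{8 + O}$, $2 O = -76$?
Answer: $95 i \left(\sqrt{11} + \sqrt{30}\right) \approx 835.42 i$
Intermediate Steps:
$O = -38$ ($O = \frac{1}{2} \left(-76\right) = -38$)
$U = i \sqrt{30}$ ($U = \sqrt{8 - 38} = \sqrt{-30} = i \sqrt{30} \approx 5.4772 i$)
$\left(\sqrt{-43 + 32} + U\right) 95 = \left(\sqrt{-43 + 32} + i \sqrt{30}\right) 95 = \left(\sqrt{-11} + i \sqrt{30}\right) 95 = \left(i \sqrt{11} + i \sqrt{30}\right) 95 = 95 i \sqrt{11} + 95 i \sqrt{30}$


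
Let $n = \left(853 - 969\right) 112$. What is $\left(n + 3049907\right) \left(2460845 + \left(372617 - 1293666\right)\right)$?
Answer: $4676229569340$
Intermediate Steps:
$n = -12992$ ($n = \left(-116\right) 112 = -12992$)
$\left(n + 3049907\right) \left(2460845 + \left(372617 - 1293666\right)\right) = \left(-12992 + 3049907\right) \left(2460845 + \left(372617 - 1293666\right)\right) = 3036915 \left(2460845 - 921049\right) = 3036915 \cdot 1539796 = 4676229569340$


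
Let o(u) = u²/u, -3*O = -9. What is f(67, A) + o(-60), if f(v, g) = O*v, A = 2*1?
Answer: 141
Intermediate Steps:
O = 3 (O = -⅓*(-9) = 3)
o(u) = u
A = 2
f(v, g) = 3*v
f(67, A) + o(-60) = 3*67 - 60 = 201 - 60 = 141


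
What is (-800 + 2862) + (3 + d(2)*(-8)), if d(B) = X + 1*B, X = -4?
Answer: 2081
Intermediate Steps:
d(B) = -4 + B (d(B) = -4 + 1*B = -4 + B)
(-800 + 2862) + (3 + d(2)*(-8)) = (-800 + 2862) + (3 + (-4 + 2)*(-8)) = 2062 + (3 - 2*(-8)) = 2062 + (3 + 16) = 2062 + 19 = 2081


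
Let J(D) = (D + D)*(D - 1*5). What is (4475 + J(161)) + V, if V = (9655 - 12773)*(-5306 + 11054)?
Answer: -17867557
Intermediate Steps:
J(D) = 2*D*(-5 + D) (J(D) = (2*D)*(D - 5) = (2*D)*(-5 + D) = 2*D*(-5 + D))
V = -17922264 (V = -3118*5748 = -17922264)
(4475 + J(161)) + V = (4475 + 2*161*(-5 + 161)) - 17922264 = (4475 + 2*161*156) - 17922264 = (4475 + 50232) - 17922264 = 54707 - 17922264 = -17867557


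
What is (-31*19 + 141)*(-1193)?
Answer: 534464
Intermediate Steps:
(-31*19 + 141)*(-1193) = (-589 + 141)*(-1193) = -448*(-1193) = 534464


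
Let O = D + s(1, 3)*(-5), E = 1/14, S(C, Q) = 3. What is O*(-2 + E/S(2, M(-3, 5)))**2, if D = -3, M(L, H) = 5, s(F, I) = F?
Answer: -13778/441 ≈ -31.243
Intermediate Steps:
E = 1/14 ≈ 0.071429
O = -8 (O = -3 + 1*(-5) = -3 - 5 = -8)
O*(-2 + E/S(2, M(-3, 5)))**2 = -8*(-2 + (1/14)/3)**2 = -8*(-2 + (1/14)*(1/3))**2 = -8*(-2 + 1/42)**2 = -8*(-83/42)**2 = -8*6889/1764 = -13778/441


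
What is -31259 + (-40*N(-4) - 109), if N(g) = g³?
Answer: -28808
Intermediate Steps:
-31259 + (-40*N(-4) - 109) = -31259 + (-40*(-4)³ - 109) = -31259 + (-40*(-64) - 109) = -31259 + (2560 - 109) = -31259 + 2451 = -28808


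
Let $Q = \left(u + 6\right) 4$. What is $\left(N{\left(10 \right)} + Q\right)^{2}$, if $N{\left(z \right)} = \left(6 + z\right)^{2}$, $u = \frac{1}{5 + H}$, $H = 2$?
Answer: $\frac{3857296}{49} \approx 78720.0$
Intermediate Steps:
$u = \frac{1}{7}$ ($u = \frac{1}{5 + 2} = \frac{1}{7} \approx 0.14286$)
$Q = \frac{172}{7}$ ($Q = \left(\frac{1}{7} + 6\right) 4 = \frac{43}{7} \cdot 4 = \frac{172}{7} \approx 24.571$)
$\left(N{\left(10 \right)} + Q\right)^{2} = \left(\left(6 + 10\right)^{2} + \frac{172}{7}\right)^{2} = \left(16^{2} + \frac{172}{7}\right)^{2} = \left(256 + \frac{172}{7}\right)^{2} = \left(\frac{1964}{7}\right)^{2} = \frac{3857296}{49}$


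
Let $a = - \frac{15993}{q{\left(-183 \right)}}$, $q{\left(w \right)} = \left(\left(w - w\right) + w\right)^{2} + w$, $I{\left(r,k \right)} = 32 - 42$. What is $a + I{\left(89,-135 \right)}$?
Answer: $- \frac{116351}{11102} \approx -10.48$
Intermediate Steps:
$I{\left(r,k \right)} = -10$
$q{\left(w \right)} = w + w^{2}$ ($q{\left(w \right)} = \left(0 + w\right)^{2} + w = w^{2} + w = w + w^{2}$)
$a = - \frac{5331}{11102}$ ($a = - \frac{15993}{\left(-183\right) \left(1 - 183\right)} = - \frac{15993}{\left(-183\right) \left(-182\right)} = - \frac{15993}{33306} = \left(-15993\right) \frac{1}{33306} = - \frac{5331}{11102} \approx -0.48018$)
$a + I{\left(89,-135 \right)} = - \frac{5331}{11102} - 10 = - \frac{116351}{11102}$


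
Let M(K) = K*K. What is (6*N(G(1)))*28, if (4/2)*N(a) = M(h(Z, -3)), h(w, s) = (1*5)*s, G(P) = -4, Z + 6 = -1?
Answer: 18900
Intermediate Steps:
Z = -7 (Z = -6 - 1 = -7)
h(w, s) = 5*s
M(K) = K**2
N(a) = 225/2 (N(a) = (5*(-3))**2/2 = (1/2)*(-15)**2 = (1/2)*225 = 225/2)
(6*N(G(1)))*28 = (6*(225/2))*28 = 675*28 = 18900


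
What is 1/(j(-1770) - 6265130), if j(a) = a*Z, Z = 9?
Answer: -1/6281060 ≈ -1.5921e-7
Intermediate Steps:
j(a) = 9*a (j(a) = a*9 = 9*a)
1/(j(-1770) - 6265130) = 1/(9*(-1770) - 6265130) = 1/(-15930 - 6265130) = 1/(-6281060) = -1/6281060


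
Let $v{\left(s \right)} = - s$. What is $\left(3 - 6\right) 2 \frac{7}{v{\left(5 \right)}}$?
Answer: $\frac{42}{5} \approx 8.4$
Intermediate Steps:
$\left(3 - 6\right) 2 \frac{7}{v{\left(5 \right)}} = \left(3 - 6\right) 2 \frac{7}{\left(-1\right) 5} = \left(-3\right) 2 \frac{7}{-5} = - 6 \cdot 7 \left(- \frac{1}{5}\right) = \left(-6\right) \left(- \frac{7}{5}\right) = \frac{42}{5}$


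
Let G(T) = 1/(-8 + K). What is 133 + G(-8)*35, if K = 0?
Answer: 1029/8 ≈ 128.63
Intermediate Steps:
G(T) = -⅛ (G(T) = 1/(-8 + 0) = 1/(-8) = -⅛)
133 + G(-8)*35 = 133 - ⅛*35 = 133 - 35/8 = 1029/8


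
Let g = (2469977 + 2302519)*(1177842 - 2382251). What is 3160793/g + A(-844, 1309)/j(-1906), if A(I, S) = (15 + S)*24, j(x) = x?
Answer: -91324817010954961/5477879389525392 ≈ -16.672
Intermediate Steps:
g = -5748037134864 (g = 4772496*(-1204409) = -5748037134864)
A(I, S) = 360 + 24*S
3160793/g + A(-844, 1309)/j(-1906) = 3160793/(-5748037134864) + (360 + 24*1309)/(-1906) = 3160793*(-1/5748037134864) + (360 + 31416)*(-1/1906) = -3160793/5748037134864 + 31776*(-1/1906) = -3160793/5748037134864 - 15888/953 = -91324817010954961/5477879389525392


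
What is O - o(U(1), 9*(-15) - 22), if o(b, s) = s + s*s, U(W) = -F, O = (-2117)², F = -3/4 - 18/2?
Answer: 4457197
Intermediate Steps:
F = -39/4 (F = -3*¼ - 18*½ = -¾ - 9 = -39/4 ≈ -9.7500)
O = 4481689
U(W) = 39/4 (U(W) = -1*(-39/4) = 39/4)
o(b, s) = s + s²
O - o(U(1), 9*(-15) - 22) = 4481689 - (9*(-15) - 22)*(1 + (9*(-15) - 22)) = 4481689 - (-135 - 22)*(1 + (-135 - 22)) = 4481689 - (-157)*(1 - 157) = 4481689 - (-157)*(-156) = 4481689 - 1*24492 = 4481689 - 24492 = 4457197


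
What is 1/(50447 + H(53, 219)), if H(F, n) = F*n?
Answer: 1/62054 ≈ 1.6115e-5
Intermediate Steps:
1/(50447 + H(53, 219)) = 1/(50447 + 53*219) = 1/(50447 + 11607) = 1/62054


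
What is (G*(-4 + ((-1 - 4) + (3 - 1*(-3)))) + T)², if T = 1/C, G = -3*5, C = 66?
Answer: 8826841/4356 ≈ 2026.4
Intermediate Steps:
G = -15
T = 1/66 ≈ 0.015152
(G*(-4 + ((-1 - 4) + (3 - 1*(-3)))) + T)² = (-15*(-4 + ((-1 - 4) + (3 - 1*(-3)))) + 1/66)² = (-15*(-4 + (-5 + (3 + 3))) + 1/66)² = (-15*(-4 + (-5 + 6)) + 1/66)² = (-15*(-4 + 1) + 1/66)² = (-15*(-3) + 1/66)² = (45 + 1/66)² = (2971/66)² = 8826841/4356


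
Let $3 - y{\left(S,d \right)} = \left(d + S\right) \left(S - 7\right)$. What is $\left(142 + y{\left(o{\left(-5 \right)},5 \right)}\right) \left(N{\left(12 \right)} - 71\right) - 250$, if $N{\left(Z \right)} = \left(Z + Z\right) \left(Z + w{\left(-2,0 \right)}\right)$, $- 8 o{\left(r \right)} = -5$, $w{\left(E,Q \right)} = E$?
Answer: $\frac{1940175}{64} \approx 30315.0$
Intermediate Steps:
$o{\left(r \right)} = \frac{5}{8}$ ($o{\left(r \right)} = \left(- \frac{1}{8}\right) \left(-5\right) = \frac{5}{8}$)
$y{\left(S,d \right)} = 3 - \left(-7 + S\right) \left(S + d\right)$ ($y{\left(S,d \right)} = 3 - \left(d + S\right) \left(S - 7\right) = 3 - \left(S + d\right) \left(-7 + S\right) = 3 - \left(-7 + S\right) \left(S + d\right)$)
$N{\left(Z \right)} = 2 Z \left(-2 + Z\right)$ ($N{\left(Z \right)} = \left(Z + Z\right) \left(Z - 2\right) = 2 Z \left(-2 + Z\right)$)
$\left(142 + y{\left(o{\left(-5 \right)},5 \right)}\right) \left(N{\left(12 \right)} - 71\right) - 250 = \left(142 + \left(3 - \left(\frac{5}{8}\right)^{2} + 7 \cdot \frac{5}{8} + 7 \cdot 5 - \frac{5}{8} \cdot 5\right)\right) \left(2 \cdot 12 \left(-2 + 12\right) - 71\right) - 250 = \left(142 + \left(3 - \frac{25}{64} + \frac{35}{8} + 35 - \frac{25}{8}\right)\right) \left(2 \cdot 12 \cdot 10 - 71\right) - 250 = \left(142 + \left(3 - \frac{25}{64} + \frac{35}{8} + 35 - \frac{25}{8}\right)\right) \left(240 - 71\right) - 250 = \left(142 + \frac{2487}{64}\right) 169 - 250 = \frac{11575}{64} \cdot 169 - 250 = \frac{1956175}{64} - 250 = \frac{1940175}{64}$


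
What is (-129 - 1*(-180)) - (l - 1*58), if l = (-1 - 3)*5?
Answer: 129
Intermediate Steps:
l = -20 (l = -4*5 = -20)
(-129 - 1*(-180)) - (l - 1*58) = (-129 - 1*(-180)) - (-20 - 1*58) = (-129 + 180) - (-20 - 58) = 51 - 1*(-78) = 51 + 78 = 129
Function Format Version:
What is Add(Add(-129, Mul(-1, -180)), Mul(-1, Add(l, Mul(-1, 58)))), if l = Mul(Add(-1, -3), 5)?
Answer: 129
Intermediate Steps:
l = -20 (l = Mul(-4, 5) = -20)
Add(Add(-129, Mul(-1, -180)), Mul(-1, Add(l, Mul(-1, 58)))) = Add(Add(-129, Mul(-1, -180)), Mul(-1, Add(-20, Mul(-1, 58)))) = Add(Add(-129, 180), Mul(-1, Add(-20, -58))) = Add(51, Mul(-1, -78)) = Add(51, 78) = 129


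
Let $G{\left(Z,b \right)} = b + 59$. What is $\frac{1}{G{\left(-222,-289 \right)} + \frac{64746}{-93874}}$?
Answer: $- \frac{4267}{984353} \approx -0.0043348$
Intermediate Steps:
$G{\left(Z,b \right)} = 59 + b$
$\frac{1}{G{\left(-222,-289 \right)} + \frac{64746}{-93874}} = \frac{1}{\left(59 - 289\right) + \frac{64746}{-93874}} = \frac{1}{-230 + 64746 \left(- \frac{1}{93874}\right)} = \frac{1}{-230 - \frac{2943}{4267}} = \frac{1}{- \frac{984353}{4267}} = - \frac{4267}{984353}$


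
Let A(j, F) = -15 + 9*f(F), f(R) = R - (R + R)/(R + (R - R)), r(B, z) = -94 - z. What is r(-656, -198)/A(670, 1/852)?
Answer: -29536/9369 ≈ -3.1525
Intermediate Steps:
f(R) = -2 + R (f(R) = R - 2*R/(R + 0) = R - 2*R/R = R - 1*2 = R - 2 = -2 + R)
A(j, F) = -33 + 9*F (A(j, F) = -15 + 9*(-2 + F) = -15 + (-18 + 9*F) = -33 + 9*F)
r(-656, -198)/A(670, 1/852) = (-94 - 1*(-198))/(-33 + 9/852) = (-94 + 198)/(-33 + 9*(1/852)) = 104/(-33 + 3/284) = 104/(-9369/284) = 104*(-284/9369) = -29536/9369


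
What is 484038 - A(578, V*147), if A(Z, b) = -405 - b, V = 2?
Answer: 484737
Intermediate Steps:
484038 - A(578, V*147) = 484038 - (-405 - 2*147) = 484038 - (-405 - 1*294) = 484038 - (-405 - 294) = 484038 - 1*(-699) = 484038 + 699 = 484737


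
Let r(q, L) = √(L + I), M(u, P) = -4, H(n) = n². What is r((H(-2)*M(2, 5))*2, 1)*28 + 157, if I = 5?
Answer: 157 + 28*√6 ≈ 225.59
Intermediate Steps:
r(q, L) = √(5 + L) (r(q, L) = √(L + 5) = √(5 + L))
r((H(-2)*M(2, 5))*2, 1)*28 + 157 = √(5 + 1)*28 + 157 = √6*28 + 157 = 28*√6 + 157 = 157 + 28*√6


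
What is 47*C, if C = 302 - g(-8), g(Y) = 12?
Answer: 13630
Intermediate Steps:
C = 290 (C = 302 - 1*12 = 302 - 12 = 290)
47*C = 47*290 = 13630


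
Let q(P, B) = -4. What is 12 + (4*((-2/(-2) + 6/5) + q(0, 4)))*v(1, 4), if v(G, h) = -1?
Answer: 96/5 ≈ 19.200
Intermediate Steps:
12 + (4*((-2/(-2) + 6/5) + q(0, 4)))*v(1, 4) = 12 + (4*((-2/(-2) + 6/5) - 4))*(-1) = 12 + (4*((-2*(-1/2) + 6*(1/5)) - 4))*(-1) = 12 + (4*((1 + 6/5) - 4))*(-1) = 12 + (4*(11/5 - 4))*(-1) = 12 + (4*(-9/5))*(-1) = 12 - 36/5*(-1) = 12 + 36/5 = 96/5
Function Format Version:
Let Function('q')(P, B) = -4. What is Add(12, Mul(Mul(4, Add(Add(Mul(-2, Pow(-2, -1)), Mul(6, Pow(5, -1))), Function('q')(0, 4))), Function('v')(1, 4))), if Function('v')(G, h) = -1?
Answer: Rational(96, 5) ≈ 19.200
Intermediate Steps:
Add(12, Mul(Mul(4, Add(Add(Mul(-2, Pow(-2, -1)), Mul(6, Pow(5, -1))), Function('q')(0, 4))), Function('v')(1, 4))) = Add(12, Mul(Mul(4, Add(Add(Mul(-2, Pow(-2, -1)), Mul(6, Pow(5, -1))), -4)), -1)) = Add(12, Mul(Mul(4, Add(Add(Mul(-2, Rational(-1, 2)), Mul(6, Rational(1, 5))), -4)), -1)) = Add(12, Mul(Mul(4, Add(Add(1, Rational(6, 5)), -4)), -1)) = Add(12, Mul(Mul(4, Add(Rational(11, 5), -4)), -1)) = Add(12, Mul(Mul(4, Rational(-9, 5)), -1)) = Add(12, Mul(Rational(-36, 5), -1)) = Add(12, Rational(36, 5)) = Rational(96, 5)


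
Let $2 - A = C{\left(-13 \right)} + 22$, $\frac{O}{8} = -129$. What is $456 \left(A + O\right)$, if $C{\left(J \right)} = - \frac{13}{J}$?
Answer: $-480168$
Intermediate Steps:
$O = -1032$ ($O = 8 \left(-129\right) = -1032$)
$A = -21$ ($A = 2 - \left(- \frac{13}{-13} + 22\right) = 2 - \left(\left(-13\right) \left(- \frac{1}{13}\right) + 22\right) = 2 - \left(1 + 22\right) = 2 - 23 = -21$)
$456 \left(A + O\right) = 456 \left(-21 - 1032\right) = 456 \left(-1053\right) = -480168$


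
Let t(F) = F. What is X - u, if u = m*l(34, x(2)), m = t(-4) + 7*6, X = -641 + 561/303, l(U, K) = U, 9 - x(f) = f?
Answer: -195046/101 ≈ -1931.1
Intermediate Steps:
x(f) = 9 - f
X = -64554/101 (X = -641 + (1/303)*561 = -641 + 187/101 = -64554/101 ≈ -639.15)
m = 38 (m = -4 + 7*6 = -4 + 42 = 38)
u = 1292 (u = 38*34 = 1292)
X - u = -64554/101 - 1*1292 = -64554/101 - 1292 = -195046/101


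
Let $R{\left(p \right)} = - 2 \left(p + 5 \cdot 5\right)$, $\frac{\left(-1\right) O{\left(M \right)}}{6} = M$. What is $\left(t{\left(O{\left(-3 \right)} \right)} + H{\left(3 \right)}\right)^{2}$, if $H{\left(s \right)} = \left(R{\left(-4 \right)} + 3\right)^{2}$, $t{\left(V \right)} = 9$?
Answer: $2340900$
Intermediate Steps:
$O{\left(M \right)} = - 6 M$
$R{\left(p \right)} = -50 - 2 p$ ($R{\left(p \right)} = - 2 \left(p + 25\right) = - 2 \left(25 + p\right) = -50 - 2 p$)
$H{\left(s \right)} = 1521$ ($H{\left(s \right)} = \left(\left(-50 - -8\right) + 3\right)^{2} = \left(\left(-50 + 8\right) + 3\right)^{2} = \left(-42 + 3\right)^{2} = \left(-39\right)^{2} = 1521$)
$\left(t{\left(O{\left(-3 \right)} \right)} + H{\left(3 \right)}\right)^{2} = \left(9 + 1521\right)^{2} = 1530^{2} = 2340900$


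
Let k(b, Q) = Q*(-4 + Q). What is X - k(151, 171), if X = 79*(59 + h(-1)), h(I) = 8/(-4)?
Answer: -24054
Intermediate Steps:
h(I) = -2 (h(I) = 8*(-¼) = -2)
X = 4503 (X = 79*(59 - 2) = 79*57 = 4503)
X - k(151, 171) = 4503 - 171*(-4 + 171) = 4503 - 171*167 = 4503 - 1*28557 = 4503 - 28557 = -24054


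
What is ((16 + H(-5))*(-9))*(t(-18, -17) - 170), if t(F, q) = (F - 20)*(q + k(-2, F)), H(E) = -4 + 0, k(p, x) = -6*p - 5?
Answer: -22680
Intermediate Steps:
k(p, x) = -5 - 6*p
H(E) = -4
t(F, q) = (-20 + F)*(7 + q) (t(F, q) = (F - 20)*(q + (-5 - 6*(-2))) = (-20 + F)*(q + (-5 + 12)) = (-20 + F)*(q + 7) = (-20 + F)*(7 + q))
((16 + H(-5))*(-9))*(t(-18, -17) - 170) = ((16 - 4)*(-9))*((-140 - 20*(-17) + 7*(-18) - 18*(-17)) - 170) = (12*(-9))*((-140 + 340 - 126 + 306) - 170) = -108*(380 - 170) = -108*210 = -22680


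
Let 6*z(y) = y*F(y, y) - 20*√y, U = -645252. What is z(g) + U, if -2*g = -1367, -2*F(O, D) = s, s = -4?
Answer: -3870145/6 - 5*√2734/3 ≈ -6.4511e+5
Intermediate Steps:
F(O, D) = 2 (F(O, D) = -½*(-4) = 2)
g = 1367/2 (g = -½*(-1367) = 1367/2 ≈ 683.50)
z(y) = -10*√y/3 + y/3 (z(y) = (y*2 - 20*√y)/6 = (2*y - 20*√y)/6 = (-20*√y + 2*y)/6 = -10*√y/3 + y/3)
z(g) + U = (-5*√2734/3 + (⅓)*(1367/2)) - 645252 = (-5*√2734/3 + 1367/6) - 645252 = (1367/6 - 5*√2734/3) - 645252 = -3870145/6 - 5*√2734/3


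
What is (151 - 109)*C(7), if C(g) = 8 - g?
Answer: 42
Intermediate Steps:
(151 - 109)*C(7) = (151 - 109)*(8 - 1*7) = 42*(8 - 7) = 42*1 = 42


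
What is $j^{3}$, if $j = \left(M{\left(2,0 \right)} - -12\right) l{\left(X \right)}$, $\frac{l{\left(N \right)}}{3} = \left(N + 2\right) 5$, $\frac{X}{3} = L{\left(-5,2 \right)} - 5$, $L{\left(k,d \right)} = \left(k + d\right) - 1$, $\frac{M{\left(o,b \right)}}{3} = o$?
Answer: $-307546875000$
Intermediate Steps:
$M{\left(o,b \right)} = 3 o$
$L{\left(k,d \right)} = -1 + d + k$ ($L{\left(k,d \right)} = \left(d + k\right) - 1 = -1 + d + k$)
$X = -27$ ($X = 3 \left(\left(-1 + 2 - 5\right) - 5\right) = 3 \left(-4 - 5\right) = 3 \left(-9\right) = -27$)
$l{\left(N \right)} = 30 + 15 N$ ($l{\left(N \right)} = 3 \left(N + 2\right) 5 = 3 \left(2 + N\right) 5 = 3 \left(10 + 5 N\right) = 30 + 15 N$)
$j = -6750$ ($j = \left(3 \cdot 2 - -12\right) \left(30 + 15 \left(-27\right)\right) = \left(6 + 12\right) \left(30 - 405\right) = 18 \left(-375\right) = -6750$)
$j^{3} = \left(-6750\right)^{3} = -307546875000$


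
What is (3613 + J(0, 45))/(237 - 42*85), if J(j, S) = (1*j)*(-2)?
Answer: -3613/3333 ≈ -1.0840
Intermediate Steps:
J(j, S) = -2*j (J(j, S) = j*(-2) = -2*j)
(3613 + J(0, 45))/(237 - 42*85) = (3613 - 2*0)/(237 - 42*85) = (3613 + 0)/(237 - 3570) = 3613/(-3333) = 3613*(-1/3333) = -3613/3333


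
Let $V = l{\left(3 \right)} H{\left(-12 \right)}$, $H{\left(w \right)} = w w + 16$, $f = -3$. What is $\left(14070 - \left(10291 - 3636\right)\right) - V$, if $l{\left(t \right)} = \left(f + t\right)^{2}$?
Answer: $7415$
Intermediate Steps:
$H{\left(w \right)} = 16 + w^{2}$ ($H{\left(w \right)} = w^{2} + 16 = 16 + w^{2}$)
$l{\left(t \right)} = \left(-3 + t\right)^{2}$
$V = 0$ ($V = \left(-3 + 3\right)^{2} \left(16 + \left(-12\right)^{2}\right) = 0^{2} \left(16 + 144\right) = 0 \cdot 160 = 0$)
$\left(14070 - \left(10291 - 3636\right)\right) - V = \left(14070 - \left(10291 - 3636\right)\right) - 0 = \left(14070 - \left(10291 - 3636\right)\right) + 0 = \left(14070 - 6655\right) + 0 = 7415 + 0 = 7415$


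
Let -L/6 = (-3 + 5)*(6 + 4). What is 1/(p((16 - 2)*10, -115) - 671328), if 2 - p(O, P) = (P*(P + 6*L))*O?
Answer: -1/14114826 ≈ -7.0847e-8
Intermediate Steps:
L = -120 (L = -6*(-3 + 5)*(6 + 4) = -12*10 = -6*20 = -120)
p(O, P) = 2 - O*P*(-720 + P) (p(O, P) = 2 - P*(P + 6*(-120))*O = 2 - P*(P - 720)*O = 2 - P*(-720 + P)*O = 2 - O*P*(-720 + P))
1/(p((16 - 2)*10, -115) - 671328) = 1/((2 - 1*(16 - 2)*10*(-115)² + 720*((16 - 2)*10)*(-115)) - 671328) = 1/((2 - 1*14*10*13225 + 720*(14*10)*(-115)) - 671328) = 1/((2 - 1*140*13225 + 720*140*(-115)) - 671328) = 1/((2 - 1851500 - 11592000) - 671328) = 1/(-13443498 - 671328) = 1/(-14114826) = -1/14114826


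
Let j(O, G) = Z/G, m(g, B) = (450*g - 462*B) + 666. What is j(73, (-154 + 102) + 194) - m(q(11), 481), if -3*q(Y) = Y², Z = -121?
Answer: 34038131/142 ≈ 2.3971e+5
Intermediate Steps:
q(Y) = -Y²/3
m(g, B) = 666 - 462*B + 450*g (m(g, B) = (-462*B + 450*g) + 666 = 666 - 462*B + 450*g)
j(O, G) = -121/G
j(73, (-154 + 102) + 194) - m(q(11), 481) = -121/((-154 + 102) + 194) - (666 - 462*481 + 450*(-⅓*11²)) = -121/(-52 + 194) - (666 - 222222 + 450*(-⅓*121)) = -121/142 - (666 - 222222 + 450*(-121/3)) = -121*1/142 - (666 - 222222 - 18150) = -121/142 - 1*(-239706) = -121/142 + 239706 = 34038131/142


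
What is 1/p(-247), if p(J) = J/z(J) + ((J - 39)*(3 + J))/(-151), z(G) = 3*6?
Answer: -2718/1293409 ≈ -0.0021014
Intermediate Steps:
z(G) = 18
p(J) = J/18 - (-39 + J)*(3 + J)/151 (p(J) = J/18 + ((J - 39)*(3 + J))/(-151) = J*(1/18) + ((-39 + J)*(3 + J))*(-1/151) = J/18 - (-39 + J)*(3 + J)/151)
1/p(-247) = 1/(117/151 - 1/151*(-247)² + (799/2718)*(-247)) = 1/(117/151 - 1/151*61009 - 197353/2718) = 1/(117/151 - 61009/151 - 197353/2718) = 1/(-1293409/2718) = -2718/1293409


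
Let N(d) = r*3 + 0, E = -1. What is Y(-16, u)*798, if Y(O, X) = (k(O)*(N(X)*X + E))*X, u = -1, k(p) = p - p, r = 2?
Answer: 0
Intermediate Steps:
k(p) = 0
N(d) = 6 (N(d) = 2*3 + 0 = 6 + 0 = 6)
Y(O, X) = 0 (Y(O, X) = (0*(6*X - 1))*X = (0*(-1 + 6*X))*X = 0*X = 0)
Y(-16, u)*798 = 0*798 = 0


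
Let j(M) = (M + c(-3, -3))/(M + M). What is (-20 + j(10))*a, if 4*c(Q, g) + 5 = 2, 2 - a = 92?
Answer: 14067/8 ≈ 1758.4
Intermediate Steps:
a = -90 (a = 2 - 1*92 = 2 - 92 = -90)
c(Q, g) = -3/4 (c(Q, g) = -5/4 + (1/4)*2 = -5/4 + 1/2 = -3/4)
j(M) = (-3/4 + M)/(2*M) (j(M) = (M - 3/4)/(M + M) = (-3/4 + M)/((2*M)) = (-3/4 + M)*(1/(2*M)) = (-3/4 + M)/(2*M))
(-20 + j(10))*a = (-20 + (1/8)*(-3 + 4*10)/10)*(-90) = (-20 + (1/8)*(1/10)*(-3 + 40))*(-90) = (-20 + (1/8)*(1/10)*37)*(-90) = (-20 + 37/80)*(-90) = -1563/80*(-90) = 14067/8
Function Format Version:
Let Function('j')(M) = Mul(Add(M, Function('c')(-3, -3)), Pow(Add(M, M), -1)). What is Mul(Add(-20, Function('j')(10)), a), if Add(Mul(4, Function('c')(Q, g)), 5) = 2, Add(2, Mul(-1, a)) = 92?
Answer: Rational(14067, 8) ≈ 1758.4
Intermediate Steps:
a = -90 (a = Add(2, Mul(-1, 92)) = Add(2, -92) = -90)
Function('c')(Q, g) = Rational(-3, 4) (Function('c')(Q, g) = Add(Rational(-5, 4), Mul(Rational(1, 4), 2)) = Add(Rational(-5, 4), Rational(1, 2)) = Rational(-3, 4))
Function('j')(M) = Mul(Rational(1, 2), Pow(M, -1), Add(Rational(-3, 4), M)) (Function('j')(M) = Mul(Add(M, Rational(-3, 4)), Pow(Add(M, M), -1)) = Mul(Add(Rational(-3, 4), M), Pow(Mul(2, M), -1)) = Mul(Add(Rational(-3, 4), M), Mul(Rational(1, 2), Pow(M, -1))) = Mul(Rational(1, 2), Pow(M, -1), Add(Rational(-3, 4), M)))
Mul(Add(-20, Function('j')(10)), a) = Mul(Add(-20, Mul(Rational(1, 8), Pow(10, -1), Add(-3, Mul(4, 10)))), -90) = Mul(Add(-20, Mul(Rational(1, 8), Rational(1, 10), Add(-3, 40))), -90) = Mul(Add(-20, Mul(Rational(1, 8), Rational(1, 10), 37)), -90) = Mul(Add(-20, Rational(37, 80)), -90) = Mul(Rational(-1563, 80), -90) = Rational(14067, 8)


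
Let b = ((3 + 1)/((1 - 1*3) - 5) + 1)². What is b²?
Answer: 81/2401 ≈ 0.033736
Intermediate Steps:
b = 9/49 (b = (4/((1 - 3) - 5) + 1)² = (4/(-2 - 5) + 1)² = (4/(-7) + 1)² = (4*(-⅐) + 1)² = (-4/7 + 1)² = (3/7)² = 9/49 ≈ 0.18367)
b² = (9/49)² = 81/2401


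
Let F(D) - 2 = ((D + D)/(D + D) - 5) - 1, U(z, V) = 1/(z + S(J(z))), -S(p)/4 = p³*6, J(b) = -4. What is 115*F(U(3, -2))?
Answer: -345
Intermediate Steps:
S(p) = -24*p³ (S(p) = -4*p³*6 = -24*p³)
U(z, V) = 1/(1536 + z) (U(z, V) = 1/(z - 24*(-4)³) = 1/(z - 24*(-64)) = 1/(z + 1536) = 1/(1536 + z))
F(D) = -3 (F(D) = 2 + (((D + D)/(D + D) - 5) - 1) = 2 + (((2*D)/((2*D)) - 5) - 1) = 2 + (((2*D)*(1/(2*D)) - 5) - 1) = 2 + ((1 - 5) - 1) = 2 + (-4 - 1) = 2 - 5 = -3)
115*F(U(3, -2)) = 115*(-3) = -345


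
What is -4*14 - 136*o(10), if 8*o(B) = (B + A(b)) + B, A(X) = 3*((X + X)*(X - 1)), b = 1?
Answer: -396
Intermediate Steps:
A(X) = 6*X*(-1 + X) (A(X) = 3*((2*X)*(-1 + X)) = 3*(2*X*(-1 + X)) = 6*X*(-1 + X))
o(B) = B/4 (o(B) = ((B + 6*1*(-1 + 1)) + B)/8 = ((B + 6*1*0) + B)/8 = ((B + 0) + B)/8 = (B + B)/8 = (2*B)/8 = B/4)
-4*14 - 136*o(10) = -4*14 - 34*10 = -56 - 136*5/2 = -56 - 340 = -396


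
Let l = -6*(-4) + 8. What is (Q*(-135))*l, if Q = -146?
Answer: 630720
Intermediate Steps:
l = 32 (l = 24 + 8 = 32)
(Q*(-135))*l = -146*(-135)*32 = 19710*32 = 630720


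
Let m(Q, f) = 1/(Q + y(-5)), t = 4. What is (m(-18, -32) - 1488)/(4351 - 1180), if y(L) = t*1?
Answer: -20833/44394 ≈ -0.46927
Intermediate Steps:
y(L) = 4 (y(L) = 4*1 = 4)
m(Q, f) = 1/(4 + Q) (m(Q, f) = 1/(Q + 4) = 1/(4 + Q))
(m(-18, -32) - 1488)/(4351 - 1180) = (1/(4 - 18) - 1488)/(4351 - 1180) = (1/(-14) - 1488)/3171 = (-1/14 - 1488)*(1/3171) = -20833/14*1/3171 = -20833/44394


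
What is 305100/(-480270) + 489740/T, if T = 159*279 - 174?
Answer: 7390865870/707389683 ≈ 10.448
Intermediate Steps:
T = 44187 (T = 44361 - 174 = 44187)
305100/(-480270) + 489740/T = 305100/(-480270) + 489740/44187 = 305100*(-1/480270) + 489740*(1/44187) = -10170/16009 + 489740/44187 = 7390865870/707389683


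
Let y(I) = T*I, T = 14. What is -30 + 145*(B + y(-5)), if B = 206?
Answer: 19690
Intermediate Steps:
y(I) = 14*I
-30 + 145*(B + y(-5)) = -30 + 145*(206 + 14*(-5)) = -30 + 145*(206 - 70) = -30 + 145*136 = -30 + 19720 = 19690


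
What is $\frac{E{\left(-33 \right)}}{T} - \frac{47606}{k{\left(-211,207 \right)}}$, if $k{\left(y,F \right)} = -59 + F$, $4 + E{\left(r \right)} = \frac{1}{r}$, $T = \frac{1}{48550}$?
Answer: $- \frac{478614599}{2442} \approx -1.9599 \cdot 10^{5}$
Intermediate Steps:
$T = \frac{1}{48550} \approx 2.0597 \cdot 10^{-5}$
$E{\left(r \right)} = -4 + \frac{1}{r}$
$\frac{E{\left(-33 \right)}}{T} - \frac{47606}{k{\left(-211,207 \right)}} = \left(-4 + \frac{1}{-33}\right) \frac{1}{\frac{1}{48550}} - \frac{47606}{-59 + 207} = \left(-4 - \frac{1}{33}\right) 48550 - \frac{47606}{148} = \left(- \frac{133}{33}\right) 48550 - \frac{23803}{74} = - \frac{6457150}{33} - \frac{23803}{74} = - \frac{478614599}{2442}$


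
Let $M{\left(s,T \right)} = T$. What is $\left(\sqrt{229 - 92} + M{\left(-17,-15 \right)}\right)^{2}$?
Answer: $\left(15 - \sqrt{137}\right)^{2} \approx 10.859$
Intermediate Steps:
$\left(\sqrt{229 - 92} + M{\left(-17,-15 \right)}\right)^{2} = \left(\sqrt{229 - 92} - 15\right)^{2} = \left(\sqrt{137} - 15\right)^{2} = \left(-15 + \sqrt{137}\right)^{2}$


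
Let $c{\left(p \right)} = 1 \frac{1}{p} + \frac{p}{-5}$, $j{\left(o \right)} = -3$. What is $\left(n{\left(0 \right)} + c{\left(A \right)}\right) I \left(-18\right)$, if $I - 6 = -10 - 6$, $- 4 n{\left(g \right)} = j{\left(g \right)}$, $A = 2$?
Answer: $153$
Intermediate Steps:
$n{\left(g \right)} = \frac{3}{4}$ ($n{\left(g \right)} = \left(- \frac{1}{4}\right) \left(-3\right) = \frac{3}{4}$)
$I = -10$ ($I = 6 - 16 = -10$)
$c{\left(p \right)} = \frac{1}{p} - \frac{p}{5}$ ($c{\left(p \right)} = \frac{1}{p} + p \left(- \frac{1}{5}\right) = \frac{1}{p} - \frac{p}{5}$)
$\left(n{\left(0 \right)} + c{\left(A \right)}\right) I \left(-18\right) = \left(\frac{3}{4} + \left(\frac{1}{2} - \frac{2}{5}\right)\right) \left(-10\right) \left(-18\right) = \left(\frac{3}{4} + \frac{1}{10}\right) \left(-10\right) \left(-18\right) = \frac{17}{20} \left(-10\right) \left(-18\right) = \left(- \frac{17}{2}\right) \left(-18\right) = 153$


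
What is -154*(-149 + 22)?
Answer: 19558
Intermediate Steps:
-154*(-149 + 22) = -154*(-127) = 19558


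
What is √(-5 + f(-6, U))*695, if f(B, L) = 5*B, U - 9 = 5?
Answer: 695*I*√35 ≈ 4111.7*I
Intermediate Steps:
U = 14 (U = 9 + 5 = 14)
√(-5 + f(-6, U))*695 = √(-5 + 5*(-6))*695 = √(-5 - 30)*695 = √(-35)*695 = (I*√35)*695 = 695*I*√35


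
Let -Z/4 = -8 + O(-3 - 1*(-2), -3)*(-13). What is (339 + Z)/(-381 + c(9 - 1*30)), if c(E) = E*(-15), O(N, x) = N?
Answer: -29/6 ≈ -4.8333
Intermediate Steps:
Z = -20 (Z = -4*(-8 + (-3 - 1*(-2))*(-13)) = -4*(-8 + (-3 + 2)*(-13)) = -4*(-8 - 1*(-13)) = -4*(-8 + 13) = -4*5 = -20)
c(E) = -15*E
(339 + Z)/(-381 + c(9 - 1*30)) = (339 - 20)/(-381 - 15*(9 - 1*30)) = 319/(-381 - 15*(9 - 30)) = 319/(-381 - 15*(-21)) = 319/(-381 + 315) = 319/(-66) = 319*(-1/66) = -29/6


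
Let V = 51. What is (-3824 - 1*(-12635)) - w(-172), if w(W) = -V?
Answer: 8862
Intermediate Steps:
w(W) = -51 (w(W) = -1*51 = -51)
(-3824 - 1*(-12635)) - w(-172) = (-3824 - 1*(-12635)) - 1*(-51) = (-3824 + 12635) + 51 = 8811 + 51 = 8862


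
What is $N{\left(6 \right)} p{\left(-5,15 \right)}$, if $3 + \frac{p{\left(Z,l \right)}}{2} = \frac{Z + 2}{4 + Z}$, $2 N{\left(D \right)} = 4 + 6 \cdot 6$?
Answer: $0$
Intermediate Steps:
$N{\left(D \right)} = 20$ ($N{\left(D \right)} = \frac{4 + 6 \cdot 6}{2} = \frac{4 + 36}{2} = \frac{1}{2} \cdot 40 = 20$)
$p{\left(Z,l \right)} = -6 + \frac{2 \left(2 + Z\right)}{4 + Z}$ ($p{\left(Z,l \right)} = -6 + 2 \frac{Z + 2}{4 + Z} = -6 + 2 \frac{2 + Z}{4 + Z} = -6 + \frac{2 \left(2 + Z\right)}{4 + Z}$)
$N{\left(6 \right)} p{\left(-5,15 \right)} = 20 \frac{4 \left(-5 - -5\right)}{4 - 5} = 20 \frac{4 \left(-5 + 5\right)}{-1} = 20 \cdot 4 \left(-1\right) 0 = 20 \cdot 0 = 0$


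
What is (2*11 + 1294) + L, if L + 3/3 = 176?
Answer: 1491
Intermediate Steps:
L = 175 (L = -1 + 176 = 175)
(2*11 + 1294) + L = (2*11 + 1294) + 175 = (22 + 1294) + 175 = 1316 + 175 = 1491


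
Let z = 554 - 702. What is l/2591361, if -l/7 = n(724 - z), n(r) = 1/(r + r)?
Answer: -7/4519333584 ≈ -1.5489e-9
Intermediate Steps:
z = -148
n(r) = 1/(2*r)
l = -7/1744 (l = -7/(2*(724 - 1*(-148))) = -7/(2*(724 + 148)) = -7/(2*872) = -7*1/1744 = -7/1744 ≈ -0.0040138)
l/2591361 = -7/1744/2591361 = -7/1744*1/2591361 = -7/4519333584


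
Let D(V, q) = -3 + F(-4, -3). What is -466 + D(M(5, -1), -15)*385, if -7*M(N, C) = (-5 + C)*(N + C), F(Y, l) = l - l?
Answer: -1621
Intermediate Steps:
F(Y, l) = 0
M(N, C) = -(-5 + C)*(C + N)/7 (M(N, C) = -(-5 + C)*(N + C)/7 = -(-5 + C)*(C + N)/7)
D(V, q) = -3 (D(V, q) = -3 + 0 = -3)
-466 + D(M(5, -1), -15)*385 = -466 - 3*385 = -466 - 1155 = -1621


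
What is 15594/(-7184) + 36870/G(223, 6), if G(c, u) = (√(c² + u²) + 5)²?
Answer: -10580220713/7405709016 - 1229*√49765/8246892 ≈ -1.4619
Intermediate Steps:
G(c, u) = (5 + √(c² + u²))²
15594/(-7184) + 36870/G(223, 6) = 15594/(-7184) + 36870/((5 + √(223² + 6²))²) = 15594*(-1/7184) + 36870/((5 + √(49729 + 36))²) = -7797/3592 + 36870/((5 + √49765)²) = -7797/3592 + 36870/(5 + √49765)²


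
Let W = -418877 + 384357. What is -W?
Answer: 34520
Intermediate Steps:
W = -34520
-W = -1*(-34520) = 34520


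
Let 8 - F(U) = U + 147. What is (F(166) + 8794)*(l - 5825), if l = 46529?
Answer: 345536256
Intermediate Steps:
F(U) = -139 - U (F(U) = 8 - (U + 147) = 8 - (147 + U) = 8 + (-147 - U) = -139 - U)
(F(166) + 8794)*(l - 5825) = ((-139 - 1*166) + 8794)*(46529 - 5825) = ((-139 - 166) + 8794)*40704 = (-305 + 8794)*40704 = 8489*40704 = 345536256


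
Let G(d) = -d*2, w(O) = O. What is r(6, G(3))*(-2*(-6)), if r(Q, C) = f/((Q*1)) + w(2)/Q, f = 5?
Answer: 14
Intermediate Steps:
G(d) = -2*d
r(Q, C) = 7/Q (r(Q, C) = 5/((Q*1)) + 2/Q = 5/Q + 2/Q = 7/Q)
r(6, G(3))*(-2*(-6)) = (7/6)*(-2*(-6)) = (7*(⅙))*12 = (7/6)*12 = 14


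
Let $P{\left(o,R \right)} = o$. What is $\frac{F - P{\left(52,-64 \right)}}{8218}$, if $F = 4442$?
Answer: $\frac{2195}{4109} \approx 0.53419$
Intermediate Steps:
$\frac{F - P{\left(52,-64 \right)}}{8218} = \frac{4442 - 52}{8218} = \left(4442 - 52\right) \frac{1}{8218} = 4390 \cdot \frac{1}{8218} = \frac{2195}{4109}$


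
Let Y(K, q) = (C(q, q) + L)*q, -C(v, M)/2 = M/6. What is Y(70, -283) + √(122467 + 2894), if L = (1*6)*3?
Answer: -95371/3 + 3*√13929 ≈ -31436.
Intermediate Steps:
C(v, M) = -M/3 (C(v, M) = -2*M/6 = -M/3)
L = 18 (L = 6*3 = 18)
Y(K, q) = q*(18 - q/3) (Y(K, q) = (-q/3 + 18)*q = (18 - q/3)*q = q*(18 - q/3))
Y(70, -283) + √(122467 + 2894) = (⅓)*(-283)*(54 - 1*(-283)) + √(122467 + 2894) = (⅓)*(-283)*(54 + 283) + √125361 = (⅓)*(-283)*337 + 3*√13929 = -95371/3 + 3*√13929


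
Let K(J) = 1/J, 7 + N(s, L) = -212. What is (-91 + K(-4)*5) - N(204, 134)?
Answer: 507/4 ≈ 126.75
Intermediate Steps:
N(s, L) = -219 (N(s, L) = -7 - 212 = -219)
K(J) = 1/J
(-91 + K(-4)*5) - N(204, 134) = (-91 + 5/(-4)) - 1*(-219) = (-91 - 1/4*5) + 219 = (-91 - 5/4) + 219 = -369/4 + 219 = 507/4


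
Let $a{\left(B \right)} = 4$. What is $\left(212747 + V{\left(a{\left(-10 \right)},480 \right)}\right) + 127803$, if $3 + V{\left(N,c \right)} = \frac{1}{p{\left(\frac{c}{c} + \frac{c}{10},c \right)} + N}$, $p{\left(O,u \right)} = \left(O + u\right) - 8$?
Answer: $\frac{178787176}{525} \approx 3.4055 \cdot 10^{5}$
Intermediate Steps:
$p{\left(O,u \right)} = -8 + O + u$
$V{\left(N,c \right)} = -3 + \frac{1}{-7 + N + \frac{11 c}{10}}$ ($V{\left(N,c \right)} = -3 + \frac{1}{\left(-8 + \left(\frac{c}{c} + \frac{c}{10}\right) + c\right) + N} = -3 + \frac{1}{\left(-8 + \left(1 + c \frac{1}{10}\right) + c\right) + N} = -3 + \frac{1}{\left(-8 + \left(1 + \frac{c}{10}\right) + c\right) + N} = -3 + \frac{1}{\left(-7 + \frac{11 c}{10}\right) + N} = -3 + \frac{1}{-7 + N + \frac{11 c}{10}}$)
$\left(212747 + V{\left(a{\left(-10 \right)},480 \right)}\right) + 127803 = \left(212747 + \frac{220 - 15840 - 120}{-70 + 10 \cdot 4 + 11 \cdot 480}\right) + 127803 = \left(212747 + \frac{220 - 15840 - 120}{-70 + 40 + 5280}\right) + 127803 = \left(212747 + \frac{1}{5250} \left(-15740\right)\right) + 127803 = \left(212747 - \frac{1574}{525}\right) + 127803 = \frac{111690601}{525} + 127803 = \frac{178787176}{525}$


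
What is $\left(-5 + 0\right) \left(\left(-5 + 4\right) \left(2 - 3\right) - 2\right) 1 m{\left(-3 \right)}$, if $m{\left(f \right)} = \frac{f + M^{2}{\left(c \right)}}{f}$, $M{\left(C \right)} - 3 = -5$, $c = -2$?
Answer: $- \frac{5}{3} \approx -1.6667$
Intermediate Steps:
$M{\left(C \right)} = -2$ ($M{\left(C \right)} = 3 - 5 = -2$)
$m{\left(f \right)} = \frac{4 + f}{f}$ ($m{\left(f \right)} = \frac{f + \left(-2\right)^{2}}{f} = \frac{f + 4}{f} = \frac{4 + f}{f}$)
$\left(-5 + 0\right) \left(\left(-5 + 4\right) \left(2 - 3\right) - 2\right) 1 m{\left(-3 \right)} = \left(-5 + 0\right) \left(\left(-5 + 4\right) \left(2 - 3\right) - 2\right) 1 \frac{4 - 3}{-3} = - 5 \left(\left(-1\right) \left(-1\right) - 2\right) 1 \left(\left(- \frac{1}{3}\right) 1\right) = - 5 \left(1 - 2\right) 1 \left(- \frac{1}{3}\right) = \left(-5\right) \left(-1\right) 1 \left(- \frac{1}{3}\right) = 5 \cdot 1 \left(- \frac{1}{3}\right) = 5 \left(- \frac{1}{3}\right) = - \frac{5}{3}$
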